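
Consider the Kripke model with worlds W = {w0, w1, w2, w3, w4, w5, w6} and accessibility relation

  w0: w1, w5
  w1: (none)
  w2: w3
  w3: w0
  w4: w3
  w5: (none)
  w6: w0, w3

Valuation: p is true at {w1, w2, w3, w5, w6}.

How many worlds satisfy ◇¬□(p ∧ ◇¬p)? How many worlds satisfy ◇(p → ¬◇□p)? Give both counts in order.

4 and 3

For ◇¬□(p ∧ ◇¬p):
w0: successors {w1, w5}; ¬□(p ∧ ◇¬p) there: w1:F, w5:F. ✗
w1: no successors, so ◇¬□(p ∧ ◇¬p) fails. ✗
w2: successors {w3}; ¬□(p ∧ ◇¬p) there: w3:T. ✓
w3: successors {w0}; ¬□(p ∧ ◇¬p) there: w0:T. ✓
w4: successors {w3}; ¬□(p ∧ ◇¬p) there: w3:T. ✓
w5: no successors, so ◇¬□(p ∧ ◇¬p) fails. ✗
w6: successors {w0, w3}; ¬□(p ∧ ◇¬p) there: w0:T, w3:T. ✓
— 4 worlds.
For ◇(p → ¬◇□p):
w0: successors {w1, w5}; p → ¬◇□p there: w1:T, w5:T. ✓
w1: no successors, so ◇(p → ¬◇□p) fails. ✗
w2: successors {w3}; p → ¬◇□p there: w3:F. ✗
w3: successors {w0}; p → ¬◇□p there: w0:T. ✓
w4: successors {w3}; p → ¬◇□p there: w3:F. ✗
w5: no successors, so ◇(p → ¬◇□p) fails. ✗
w6: successors {w0, w3}; p → ¬◇□p there: w0:T, w3:F. ✓
— 3 worlds.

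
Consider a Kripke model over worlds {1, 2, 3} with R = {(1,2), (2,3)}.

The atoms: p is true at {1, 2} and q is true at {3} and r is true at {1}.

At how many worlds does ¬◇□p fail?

1

1: ◇□p is F. ✓
2: ◇□p is T. ✗
3: ◇□p is F. ✓
Satisfying worlds: {1, 3}.
So ¬◇□p fails at the other 1 world.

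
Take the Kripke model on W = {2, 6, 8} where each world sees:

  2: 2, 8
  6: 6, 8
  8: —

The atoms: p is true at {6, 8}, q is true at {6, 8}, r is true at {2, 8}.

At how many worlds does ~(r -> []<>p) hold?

2: r -> []<>p is F. ✓
6: r -> []<>p is T. ✗
8: r -> []<>p is T. ✗
Satisfying worlds: {2}.

1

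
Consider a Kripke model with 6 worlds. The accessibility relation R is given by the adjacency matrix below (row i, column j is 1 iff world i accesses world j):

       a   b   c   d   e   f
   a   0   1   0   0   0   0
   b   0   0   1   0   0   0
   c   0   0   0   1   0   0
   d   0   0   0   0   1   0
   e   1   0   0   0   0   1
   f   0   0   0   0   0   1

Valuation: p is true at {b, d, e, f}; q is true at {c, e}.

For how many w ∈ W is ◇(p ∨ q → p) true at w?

5

a: successors {b}; p ∨ q → p there: b:T. ✓
b: successors {c}; p ∨ q → p there: c:F. ✗
c: successors {d}; p ∨ q → p there: d:T. ✓
d: successors {e}; p ∨ q → p there: e:T. ✓
e: successors {a, f}; p ∨ q → p there: a:T, f:T. ✓
f: successors {f}; p ∨ q → p there: f:T. ✓
Satisfying worlds: {a, c, d, e, f}.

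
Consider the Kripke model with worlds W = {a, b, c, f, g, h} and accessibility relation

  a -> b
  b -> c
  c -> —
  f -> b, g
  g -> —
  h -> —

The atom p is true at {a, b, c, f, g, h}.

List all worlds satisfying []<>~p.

{c, g, h}

a: successors {b}; <>~p there: b:F. ✗
b: successors {c}; <>~p there: c:F. ✗
c: no successors, so []<>~p holds vacuously. ✓
f: successors {b, g}; <>~p there: b:F, g:F. ✗
g: no successors, so []<>~p holds vacuously. ✓
h: no successors, so []<>~p holds vacuously. ✓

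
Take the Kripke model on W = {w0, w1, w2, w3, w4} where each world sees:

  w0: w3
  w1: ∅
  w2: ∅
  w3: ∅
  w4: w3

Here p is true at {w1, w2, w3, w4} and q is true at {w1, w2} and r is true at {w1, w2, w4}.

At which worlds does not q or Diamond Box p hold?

{w0, w3, w4}

w0: not q is T, Diamond Box p is T. ✓
w1: not q is F, Diamond Box p is F. ✗
w2: not q is F, Diamond Box p is F. ✗
w3: not q is T, Diamond Box p is F. ✓
w4: not q is T, Diamond Box p is T. ✓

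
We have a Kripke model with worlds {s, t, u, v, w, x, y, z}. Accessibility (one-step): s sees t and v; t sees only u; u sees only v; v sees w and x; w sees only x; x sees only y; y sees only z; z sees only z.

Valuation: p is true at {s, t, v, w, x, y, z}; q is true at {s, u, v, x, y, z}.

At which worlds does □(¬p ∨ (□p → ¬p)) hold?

{t}

s: successors {t, v}; ¬p ∨ (□p → ¬p) there: t:T, v:F. ✗
t: successors {u}; ¬p ∨ (□p → ¬p) there: u:T. ✓
u: successors {v}; ¬p ∨ (□p → ¬p) there: v:F. ✗
v: successors {w, x}; ¬p ∨ (□p → ¬p) there: w:F, x:F. ✗
w: successors {x}; ¬p ∨ (□p → ¬p) there: x:F. ✗
x: successors {y}; ¬p ∨ (□p → ¬p) there: y:F. ✗
y: successors {z}; ¬p ∨ (□p → ¬p) there: z:F. ✗
z: successors {z}; ¬p ∨ (□p → ¬p) there: z:F. ✗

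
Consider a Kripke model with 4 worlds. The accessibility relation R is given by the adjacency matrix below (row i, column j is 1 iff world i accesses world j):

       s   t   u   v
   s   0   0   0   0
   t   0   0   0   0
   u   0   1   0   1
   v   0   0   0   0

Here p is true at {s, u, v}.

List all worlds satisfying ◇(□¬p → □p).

{u}

s: no successors, so ◇(□¬p → □p) fails. ✗
t: no successors, so ◇(□¬p → □p) fails. ✗
u: successors {t, v}; □¬p → □p there: t:T, v:T. ✓
v: no successors, so ◇(□¬p → □p) fails. ✗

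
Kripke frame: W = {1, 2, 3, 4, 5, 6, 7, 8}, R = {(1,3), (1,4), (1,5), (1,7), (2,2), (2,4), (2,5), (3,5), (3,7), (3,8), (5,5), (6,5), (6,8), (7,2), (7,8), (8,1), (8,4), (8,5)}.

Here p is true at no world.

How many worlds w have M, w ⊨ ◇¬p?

1: successors {3, 4, 5, 7}; ¬p there: 3:T, 4:T, 5:T, 7:T. ✓
2: successors {2, 4, 5}; ¬p there: 2:T, 4:T, 5:T. ✓
3: successors {5, 7, 8}; ¬p there: 5:T, 7:T, 8:T. ✓
4: no successors, so ◇¬p fails. ✗
5: successors {5}; ¬p there: 5:T. ✓
6: successors {5, 8}; ¬p there: 5:T, 8:T. ✓
7: successors {2, 8}; ¬p there: 2:T, 8:T. ✓
8: successors {1, 4, 5}; ¬p there: 1:T, 4:T, 5:T. ✓
Satisfying worlds: {1, 2, 3, 5, 6, 7, 8}.

7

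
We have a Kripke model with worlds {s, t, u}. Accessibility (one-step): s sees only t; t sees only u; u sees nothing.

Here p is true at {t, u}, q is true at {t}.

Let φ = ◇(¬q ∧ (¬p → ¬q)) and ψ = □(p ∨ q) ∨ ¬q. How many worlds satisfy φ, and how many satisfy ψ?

For ◇(¬q ∧ (¬p → ¬q)):
s: successors {t}; ¬q ∧ (¬p → ¬q) there: t:F. ✗
t: successors {u}; ¬q ∧ (¬p → ¬q) there: u:T. ✓
u: no successors, so ◇(¬q ∧ (¬p → ¬q)) fails. ✗
— 1 world.
For □(p ∨ q) ∨ ¬q:
s: □(p ∨ q) is T, ¬q is T. ✓
t: □(p ∨ q) is T, ¬q is F. ✓
u: □(p ∨ q) is T, ¬q is T. ✓
— 3 worlds.

1 and 3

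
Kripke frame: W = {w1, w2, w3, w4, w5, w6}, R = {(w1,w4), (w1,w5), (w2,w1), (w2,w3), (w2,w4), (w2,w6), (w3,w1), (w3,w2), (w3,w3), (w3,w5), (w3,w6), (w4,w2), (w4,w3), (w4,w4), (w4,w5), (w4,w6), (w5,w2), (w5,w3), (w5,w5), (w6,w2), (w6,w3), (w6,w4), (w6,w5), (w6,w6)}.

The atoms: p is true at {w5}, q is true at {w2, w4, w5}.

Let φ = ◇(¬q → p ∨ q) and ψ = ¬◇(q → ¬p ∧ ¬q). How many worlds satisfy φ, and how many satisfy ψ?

6 and 1

For ◇(¬q → p ∨ q):
w1: successors {w4, w5}; ¬q → p ∨ q there: w4:T, w5:T. ✓
w2: successors {w1, w3, w4, w6}; ¬q → p ∨ q there: w1:F, w3:F, w4:T, w6:F. ✓
w3: successors {w1, w2, w3, w5, w6}; ¬q → p ∨ q there: w1:F, w2:T, w3:F, w5:T, w6:F. ✓
w4: successors {w2, w3, w4, w5, w6}; ¬q → p ∨ q there: w2:T, w3:F, w4:T, w5:T, w6:F. ✓
w5: successors {w2, w3, w5}; ¬q → p ∨ q there: w2:T, w3:F, w5:T. ✓
w6: successors {w2, w3, w4, w5, w6}; ¬q → p ∨ q there: w2:T, w3:F, w4:T, w5:T, w6:F. ✓
— 6 worlds.
For ¬◇(q → ¬p ∧ ¬q):
w1: ◇(q → ¬p ∧ ¬q) is F. ✓
w2: ◇(q → ¬p ∧ ¬q) is T. ✗
w3: ◇(q → ¬p ∧ ¬q) is T. ✗
w4: ◇(q → ¬p ∧ ¬q) is T. ✗
w5: ◇(q → ¬p ∧ ¬q) is T. ✗
w6: ◇(q → ¬p ∧ ¬q) is T. ✗
— 1 world.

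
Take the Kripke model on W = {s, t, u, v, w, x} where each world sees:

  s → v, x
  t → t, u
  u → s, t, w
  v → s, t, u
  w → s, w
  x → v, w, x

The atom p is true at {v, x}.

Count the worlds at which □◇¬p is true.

s: successors {v, x}; ◇¬p there: v:T, x:T. ✓
t: successors {t, u}; ◇¬p there: t:T, u:T. ✓
u: successors {s, t, w}; ◇¬p there: s:F, t:T, w:T. ✗
v: successors {s, t, u}; ◇¬p there: s:F, t:T, u:T. ✗
w: successors {s, w}; ◇¬p there: s:F, w:T. ✗
x: successors {v, w, x}; ◇¬p there: v:T, w:T, x:T. ✓
Satisfying worlds: {s, t, x}.

3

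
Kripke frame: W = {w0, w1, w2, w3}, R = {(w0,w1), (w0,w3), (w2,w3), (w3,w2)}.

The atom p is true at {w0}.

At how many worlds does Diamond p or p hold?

1

w0: Diamond p is F, p is T. ✓
w1: Diamond p is F, p is F. ✗
w2: Diamond p is F, p is F. ✗
w3: Diamond p is F, p is F. ✗
Satisfying worlds: {w0}.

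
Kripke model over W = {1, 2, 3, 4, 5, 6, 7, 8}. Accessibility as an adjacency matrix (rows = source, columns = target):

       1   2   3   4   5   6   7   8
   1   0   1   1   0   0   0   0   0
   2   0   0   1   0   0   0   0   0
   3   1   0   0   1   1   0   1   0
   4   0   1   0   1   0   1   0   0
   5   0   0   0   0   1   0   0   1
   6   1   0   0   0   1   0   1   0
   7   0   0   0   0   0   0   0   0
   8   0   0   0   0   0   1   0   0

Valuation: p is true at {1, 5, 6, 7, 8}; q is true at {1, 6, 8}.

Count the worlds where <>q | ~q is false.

1: <>q is F, ~q is F. ✗
2: <>q is F, ~q is T. ✓
3: <>q is T, ~q is T. ✓
4: <>q is T, ~q is T. ✓
5: <>q is T, ~q is T. ✓
6: <>q is T, ~q is F. ✓
7: <>q is F, ~q is T. ✓
8: <>q is T, ~q is F. ✓
Satisfying worlds: {2, 3, 4, 5, 6, 7, 8}.
So <>q | ~q fails at the other 1 world.

1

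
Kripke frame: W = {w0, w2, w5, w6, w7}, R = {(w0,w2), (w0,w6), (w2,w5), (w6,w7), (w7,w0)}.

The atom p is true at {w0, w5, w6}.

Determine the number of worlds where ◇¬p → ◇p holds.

w0: ◇¬p is T, ◇p is T. ✓
w2: ◇¬p is F, ◇p is T. ✓
w5: ◇¬p is F, ◇p is F. ✓
w6: ◇¬p is T, ◇p is F. ✗
w7: ◇¬p is F, ◇p is T. ✓
Satisfying worlds: {w0, w2, w5, w7}.

4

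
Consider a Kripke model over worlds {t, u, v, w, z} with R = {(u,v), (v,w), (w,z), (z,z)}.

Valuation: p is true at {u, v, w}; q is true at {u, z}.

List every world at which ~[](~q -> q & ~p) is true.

t: [](~q -> q & ~p) is T. ✗
u: [](~q -> q & ~p) is F. ✓
v: [](~q -> q & ~p) is F. ✓
w: [](~q -> q & ~p) is T. ✗
z: [](~q -> q & ~p) is T. ✗

{u, v}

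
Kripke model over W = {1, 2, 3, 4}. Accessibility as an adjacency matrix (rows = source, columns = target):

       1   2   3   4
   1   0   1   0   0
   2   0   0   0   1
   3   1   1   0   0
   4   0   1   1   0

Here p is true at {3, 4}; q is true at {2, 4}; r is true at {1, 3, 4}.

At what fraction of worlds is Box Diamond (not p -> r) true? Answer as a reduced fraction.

3/4

1: successors {2}; Diamond (not p -> r) there: 2:T. ✓
2: successors {4}; Diamond (not p -> r) there: 4:T. ✓
3: successors {1, 2}; Diamond (not p -> r) there: 1:F, 2:T. ✗
4: successors {2, 3}; Diamond (not p -> r) there: 2:T, 3:T. ✓
That's 3 of 4 worlds, so 3/4.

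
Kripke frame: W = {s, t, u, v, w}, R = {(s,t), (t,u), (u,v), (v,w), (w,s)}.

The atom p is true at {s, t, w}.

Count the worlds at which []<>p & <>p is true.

2

s: []<>p is F, <>p is T. ✗
t: []<>p is F, <>p is F. ✗
u: []<>p is T, <>p is F. ✗
v: []<>p is T, <>p is T. ✓
w: []<>p is T, <>p is T. ✓
Satisfying worlds: {v, w}.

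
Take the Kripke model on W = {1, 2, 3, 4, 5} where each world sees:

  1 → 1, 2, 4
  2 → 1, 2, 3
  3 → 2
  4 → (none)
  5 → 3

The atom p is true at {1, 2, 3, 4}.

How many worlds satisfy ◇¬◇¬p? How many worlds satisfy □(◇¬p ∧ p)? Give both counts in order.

4 and 1

For ◇¬◇¬p:
1: successors {1, 2, 4}; ¬◇¬p there: 1:T, 2:T, 4:T. ✓
2: successors {1, 2, 3}; ¬◇¬p there: 1:T, 2:T, 3:T. ✓
3: successors {2}; ¬◇¬p there: 2:T. ✓
4: no successors, so ◇¬◇¬p fails. ✗
5: successors {3}; ¬◇¬p there: 3:T. ✓
— 4 worlds.
For □(◇¬p ∧ p):
1: successors {1, 2, 4}; ◇¬p ∧ p there: 1:F, 2:F, 4:F. ✗
2: successors {1, 2, 3}; ◇¬p ∧ p there: 1:F, 2:F, 3:F. ✗
3: successors {2}; ◇¬p ∧ p there: 2:F. ✗
4: no successors, so □(◇¬p ∧ p) holds vacuously. ✓
5: successors {3}; ◇¬p ∧ p there: 3:F. ✗
— 1 world.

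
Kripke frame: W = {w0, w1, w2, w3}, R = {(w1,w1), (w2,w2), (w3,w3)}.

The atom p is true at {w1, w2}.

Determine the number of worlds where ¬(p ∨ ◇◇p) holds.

w0: p ∨ ◇◇p is F. ✓
w1: p ∨ ◇◇p is T. ✗
w2: p ∨ ◇◇p is T. ✗
w3: p ∨ ◇◇p is F. ✓
Satisfying worlds: {w0, w3}.

2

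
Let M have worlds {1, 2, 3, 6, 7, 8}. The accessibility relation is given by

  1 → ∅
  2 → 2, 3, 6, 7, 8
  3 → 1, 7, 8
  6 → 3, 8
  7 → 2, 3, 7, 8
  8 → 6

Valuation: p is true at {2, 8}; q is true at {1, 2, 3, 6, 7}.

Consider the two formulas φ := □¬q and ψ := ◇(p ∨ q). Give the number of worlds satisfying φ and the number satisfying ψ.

1 and 5

For □¬q:
1: no successors, so □¬q holds vacuously. ✓
2: successors {2, 3, 6, 7, 8}; ¬q there: 2:F, 3:F, 6:F, 7:F, 8:T. ✗
3: successors {1, 7, 8}; ¬q there: 1:F, 7:F, 8:T. ✗
6: successors {3, 8}; ¬q there: 3:F, 8:T. ✗
7: successors {2, 3, 7, 8}; ¬q there: 2:F, 3:F, 7:F, 8:T. ✗
8: successors {6}; ¬q there: 6:F. ✗
— 1 world.
For ◇(p ∨ q):
1: no successors, so ◇(p ∨ q) fails. ✗
2: successors {2, 3, 6, 7, 8}; p ∨ q there: 2:T, 3:T, 6:T, 7:T, 8:T. ✓
3: successors {1, 7, 8}; p ∨ q there: 1:T, 7:T, 8:T. ✓
6: successors {3, 8}; p ∨ q there: 3:T, 8:T. ✓
7: successors {2, 3, 7, 8}; p ∨ q there: 2:T, 3:T, 7:T, 8:T. ✓
8: successors {6}; p ∨ q there: 6:T. ✓
— 5 worlds.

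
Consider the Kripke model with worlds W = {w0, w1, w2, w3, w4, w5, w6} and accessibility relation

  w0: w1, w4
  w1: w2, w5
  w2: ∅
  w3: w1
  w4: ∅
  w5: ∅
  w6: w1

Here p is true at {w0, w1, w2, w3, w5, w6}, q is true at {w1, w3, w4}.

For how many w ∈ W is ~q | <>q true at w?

5

w0: ~q is T, <>q is T. ✓
w1: ~q is F, <>q is F. ✗
w2: ~q is T, <>q is F. ✓
w3: ~q is F, <>q is T. ✓
w4: ~q is F, <>q is F. ✗
w5: ~q is T, <>q is F. ✓
w6: ~q is T, <>q is T. ✓
Satisfying worlds: {w0, w2, w3, w5, w6}.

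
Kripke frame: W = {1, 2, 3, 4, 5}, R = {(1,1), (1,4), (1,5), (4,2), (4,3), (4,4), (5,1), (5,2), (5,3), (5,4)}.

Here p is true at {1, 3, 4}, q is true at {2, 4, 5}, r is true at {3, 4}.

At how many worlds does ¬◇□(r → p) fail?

1: ◇□(r → p) is T. ✗
2: ◇□(r → p) is F. ✓
3: ◇□(r → p) is F. ✓
4: ◇□(r → p) is T. ✗
5: ◇□(r → p) is T. ✗
Satisfying worlds: {2, 3}.
So ¬◇□(r → p) fails at the other 3 worlds.

3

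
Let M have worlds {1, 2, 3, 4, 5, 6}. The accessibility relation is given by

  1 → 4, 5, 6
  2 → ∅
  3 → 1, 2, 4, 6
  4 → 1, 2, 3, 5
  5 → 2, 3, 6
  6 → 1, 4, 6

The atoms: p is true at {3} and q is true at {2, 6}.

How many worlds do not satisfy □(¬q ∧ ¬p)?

5

1: successors {4, 5, 6}; ¬q ∧ ¬p there: 4:T, 5:T, 6:F. ✗
2: no successors, so □(¬q ∧ ¬p) holds vacuously. ✓
3: successors {1, 2, 4, 6}; ¬q ∧ ¬p there: 1:T, 2:F, 4:T, 6:F. ✗
4: successors {1, 2, 3, 5}; ¬q ∧ ¬p there: 1:T, 2:F, 3:F, 5:T. ✗
5: successors {2, 3, 6}; ¬q ∧ ¬p there: 2:F, 3:F, 6:F. ✗
6: successors {1, 4, 6}; ¬q ∧ ¬p there: 1:T, 4:T, 6:F. ✗
Satisfying worlds: {2}.
So □(¬q ∧ ¬p) fails at the other 5 worlds.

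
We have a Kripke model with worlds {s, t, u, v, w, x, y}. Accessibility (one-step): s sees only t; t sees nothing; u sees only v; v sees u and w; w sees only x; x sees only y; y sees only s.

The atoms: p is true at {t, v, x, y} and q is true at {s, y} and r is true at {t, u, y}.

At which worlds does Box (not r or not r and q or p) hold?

s: successors {t}; not r or not r and q or p there: t:T. ✓
t: no successors, so Box (not r or not r and q or p) holds vacuously. ✓
u: successors {v}; not r or not r and q or p there: v:T. ✓
v: successors {u, w}; not r or not r and q or p there: u:F, w:T. ✗
w: successors {x}; not r or not r and q or p there: x:T. ✓
x: successors {y}; not r or not r and q or p there: y:T. ✓
y: successors {s}; not r or not r and q or p there: s:T. ✓

{s, t, u, w, x, y}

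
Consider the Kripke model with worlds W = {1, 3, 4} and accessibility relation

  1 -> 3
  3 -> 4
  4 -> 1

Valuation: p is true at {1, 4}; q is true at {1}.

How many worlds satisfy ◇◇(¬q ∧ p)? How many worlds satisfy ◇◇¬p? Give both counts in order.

For ◇◇(¬q ∧ p):
1: successors {3}; ◇(¬q ∧ p) there: 3:T. ✓
3: successors {4}; ◇(¬q ∧ p) there: 4:F. ✗
4: successors {1}; ◇(¬q ∧ p) there: 1:F. ✗
— 1 world.
For ◇◇¬p:
1: successors {3}; ◇¬p there: 3:F. ✗
3: successors {4}; ◇¬p there: 4:F. ✗
4: successors {1}; ◇¬p there: 1:T. ✓
— 1 world.

1 and 1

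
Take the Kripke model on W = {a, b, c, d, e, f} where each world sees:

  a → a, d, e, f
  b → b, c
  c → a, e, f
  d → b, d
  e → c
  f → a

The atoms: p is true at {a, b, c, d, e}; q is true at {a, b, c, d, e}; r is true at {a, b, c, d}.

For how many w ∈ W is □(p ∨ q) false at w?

a: successors {a, d, e, f}; p ∨ q there: a:T, d:T, e:T, f:F. ✗
b: successors {b, c}; p ∨ q there: b:T, c:T. ✓
c: successors {a, e, f}; p ∨ q there: a:T, e:T, f:F. ✗
d: successors {b, d}; p ∨ q there: b:T, d:T. ✓
e: successors {c}; p ∨ q there: c:T. ✓
f: successors {a}; p ∨ q there: a:T. ✓
Satisfying worlds: {b, d, e, f}.
So □(p ∨ q) fails at the other 2 worlds.

2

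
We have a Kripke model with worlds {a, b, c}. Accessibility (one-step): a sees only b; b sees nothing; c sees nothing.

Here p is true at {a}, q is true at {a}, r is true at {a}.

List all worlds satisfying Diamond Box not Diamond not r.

{a}

a: successors {b}; Box not Diamond not r there: b:T. ✓
b: no successors, so Diamond Box not Diamond not r fails. ✗
c: no successors, so Diamond Box not Diamond not r fails. ✗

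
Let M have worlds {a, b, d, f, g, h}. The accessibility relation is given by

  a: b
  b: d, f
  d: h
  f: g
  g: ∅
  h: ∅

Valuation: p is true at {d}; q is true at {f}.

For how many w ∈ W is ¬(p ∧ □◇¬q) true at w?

6

a: p ∧ □◇¬q is F. ✓
b: p ∧ □◇¬q is F. ✓
d: p ∧ □◇¬q is F. ✓
f: p ∧ □◇¬q is F. ✓
g: p ∧ □◇¬q is F. ✓
h: p ∧ □◇¬q is F. ✓
Satisfying worlds: {a, b, d, f, g, h}.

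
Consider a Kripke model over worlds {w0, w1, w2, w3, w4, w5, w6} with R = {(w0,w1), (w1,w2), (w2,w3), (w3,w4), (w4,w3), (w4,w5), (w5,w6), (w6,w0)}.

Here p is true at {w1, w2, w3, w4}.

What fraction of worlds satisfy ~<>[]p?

2/7

w0: <>[]p is T. ✗
w1: <>[]p is T. ✗
w2: <>[]p is T. ✗
w3: <>[]p is F. ✓
w4: <>[]p is T. ✗
w5: <>[]p is F. ✓
w6: <>[]p is T. ✗
That's 2 of 7 worlds, so 2/7.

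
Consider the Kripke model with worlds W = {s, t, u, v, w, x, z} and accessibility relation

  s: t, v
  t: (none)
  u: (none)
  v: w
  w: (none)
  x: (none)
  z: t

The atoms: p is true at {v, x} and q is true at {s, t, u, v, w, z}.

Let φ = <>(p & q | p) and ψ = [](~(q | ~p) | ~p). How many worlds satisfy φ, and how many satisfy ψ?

For <>(p & q | p):
s: successors {t, v}; p & q | p there: t:F, v:T. ✓
t: no successors, so <>(p & q | p) fails. ✗
u: no successors, so <>(p & q | p) fails. ✗
v: successors {w}; p & q | p there: w:F. ✗
w: no successors, so <>(p & q | p) fails. ✗
x: no successors, so <>(p & q | p) fails. ✗
z: successors {t}; p & q | p there: t:F. ✗
— 1 world.
For [](~(q | ~p) | ~p):
s: successors {t, v}; ~(q | ~p) | ~p there: t:T, v:F. ✗
t: no successors, so [](~(q | ~p) | ~p) holds vacuously. ✓
u: no successors, so [](~(q | ~p) | ~p) holds vacuously. ✓
v: successors {w}; ~(q | ~p) | ~p there: w:T. ✓
w: no successors, so [](~(q | ~p) | ~p) holds vacuously. ✓
x: no successors, so [](~(q | ~p) | ~p) holds vacuously. ✓
z: successors {t}; ~(q | ~p) | ~p there: t:T. ✓
— 6 worlds.

1 and 6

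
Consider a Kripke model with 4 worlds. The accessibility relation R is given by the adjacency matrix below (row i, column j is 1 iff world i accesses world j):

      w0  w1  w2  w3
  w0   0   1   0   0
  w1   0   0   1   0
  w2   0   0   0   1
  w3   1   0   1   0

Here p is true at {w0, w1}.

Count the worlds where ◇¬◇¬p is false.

3

w0: successors {w1}; ¬◇¬p there: w1:F. ✗
w1: successors {w2}; ¬◇¬p there: w2:F. ✗
w2: successors {w3}; ¬◇¬p there: w3:F. ✗
w3: successors {w0, w2}; ¬◇¬p there: w0:T, w2:F. ✓
Satisfying worlds: {w3}.
So ◇¬◇¬p fails at the other 3 worlds.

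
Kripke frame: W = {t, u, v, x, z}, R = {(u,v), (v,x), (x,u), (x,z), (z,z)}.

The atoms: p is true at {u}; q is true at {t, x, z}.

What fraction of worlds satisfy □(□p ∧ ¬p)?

t: no successors, so □(□p ∧ ¬p) holds vacuously. ✓
u: successors {v}; □p ∧ ¬p there: v:F. ✗
v: successors {x}; □p ∧ ¬p there: x:F. ✗
x: successors {u, z}; □p ∧ ¬p there: u:F, z:F. ✗
z: successors {z}; □p ∧ ¬p there: z:F. ✗
That's 1 of 5 worlds, so 1/5.

1/5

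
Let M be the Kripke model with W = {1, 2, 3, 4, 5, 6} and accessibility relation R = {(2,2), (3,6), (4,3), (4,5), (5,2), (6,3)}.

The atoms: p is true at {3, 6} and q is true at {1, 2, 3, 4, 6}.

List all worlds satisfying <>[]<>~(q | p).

1: no successors, so <>[]<>~(q | p) fails. ✗
2: successors {2}; []<>~(q | p) there: 2:F. ✗
3: successors {6}; []<>~(q | p) there: 6:F. ✗
4: successors {3, 5}; []<>~(q | p) there: 3:F, 5:F. ✗
5: successors {2}; []<>~(q | p) there: 2:F. ✗
6: successors {3}; []<>~(q | p) there: 3:F. ✗

∅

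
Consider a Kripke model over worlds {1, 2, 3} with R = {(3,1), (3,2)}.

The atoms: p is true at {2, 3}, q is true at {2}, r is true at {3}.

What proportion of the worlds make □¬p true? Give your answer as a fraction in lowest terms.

2/3

1: no successors, so □¬p holds vacuously. ✓
2: no successors, so □¬p holds vacuously. ✓
3: successors {1, 2}; ¬p there: 1:T, 2:F. ✗
That's 2 of 3 worlds, so 2/3.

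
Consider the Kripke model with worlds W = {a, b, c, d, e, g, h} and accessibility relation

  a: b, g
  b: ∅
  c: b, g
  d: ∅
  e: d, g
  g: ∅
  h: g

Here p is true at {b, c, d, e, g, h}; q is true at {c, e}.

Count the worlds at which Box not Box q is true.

a: successors {b, g}; not Box q there: b:F, g:F. ✗
b: no successors, so Box not Box q holds vacuously. ✓
c: successors {b, g}; not Box q there: b:F, g:F. ✗
d: no successors, so Box not Box q holds vacuously. ✓
e: successors {d, g}; not Box q there: d:F, g:F. ✗
g: no successors, so Box not Box q holds vacuously. ✓
h: successors {g}; not Box q there: g:F. ✗
Satisfying worlds: {b, d, g}.

3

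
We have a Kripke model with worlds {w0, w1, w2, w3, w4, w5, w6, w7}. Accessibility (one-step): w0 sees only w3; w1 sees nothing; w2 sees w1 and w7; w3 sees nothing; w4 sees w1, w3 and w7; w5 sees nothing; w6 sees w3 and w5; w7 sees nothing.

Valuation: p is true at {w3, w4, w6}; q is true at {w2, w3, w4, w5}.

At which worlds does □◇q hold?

w0: successors {w3}; ◇q there: w3:F. ✗
w1: no successors, so □◇q holds vacuously. ✓
w2: successors {w1, w7}; ◇q there: w1:F, w7:F. ✗
w3: no successors, so □◇q holds vacuously. ✓
w4: successors {w1, w3, w7}; ◇q there: w1:F, w3:F, w7:F. ✗
w5: no successors, so □◇q holds vacuously. ✓
w6: successors {w3, w5}; ◇q there: w3:F, w5:F. ✗
w7: no successors, so □◇q holds vacuously. ✓

{w1, w3, w5, w7}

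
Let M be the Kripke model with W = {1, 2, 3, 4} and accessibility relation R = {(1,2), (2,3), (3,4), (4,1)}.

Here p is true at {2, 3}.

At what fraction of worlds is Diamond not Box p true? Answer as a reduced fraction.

1: successors {2}; not Box p there: 2:F. ✗
2: successors {3}; not Box p there: 3:T. ✓
3: successors {4}; not Box p there: 4:T. ✓
4: successors {1}; not Box p there: 1:F. ✗
That's 2 of 4 worlds, so 2/4 = 1/2.

1/2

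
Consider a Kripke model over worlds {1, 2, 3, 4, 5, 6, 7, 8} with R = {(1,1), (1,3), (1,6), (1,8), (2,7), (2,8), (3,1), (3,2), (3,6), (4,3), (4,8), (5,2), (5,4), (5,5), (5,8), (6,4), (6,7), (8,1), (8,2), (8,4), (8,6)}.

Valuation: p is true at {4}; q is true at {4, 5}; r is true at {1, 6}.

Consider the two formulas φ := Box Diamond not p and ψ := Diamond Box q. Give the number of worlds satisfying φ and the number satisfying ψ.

6 and 2

For Box Diamond not p:
1: successors {1, 3, 6, 8}; Diamond not p there: 1:T, 3:T, 6:T, 8:T. ✓
2: successors {7, 8}; Diamond not p there: 7:F, 8:T. ✗
3: successors {1, 2, 6}; Diamond not p there: 1:T, 2:T, 6:T. ✓
4: successors {3, 8}; Diamond not p there: 3:T, 8:T. ✓
5: successors {2, 4, 5, 8}; Diamond not p there: 2:T, 4:T, 5:T, 8:T. ✓
6: successors {4, 7}; Diamond not p there: 4:T, 7:F. ✗
7: no successors, so Box Diamond not p holds vacuously. ✓
8: successors {1, 2, 4, 6}; Diamond not p there: 1:T, 2:T, 4:T, 6:T. ✓
— 6 worlds.
For Diamond Box q:
1: successors {1, 3, 6, 8}; Box q there: 1:F, 3:F, 6:F, 8:F. ✗
2: successors {7, 8}; Box q there: 7:T, 8:F. ✓
3: successors {1, 2, 6}; Box q there: 1:F, 2:F, 6:F. ✗
4: successors {3, 8}; Box q there: 3:F, 8:F. ✗
5: successors {2, 4, 5, 8}; Box q there: 2:F, 4:F, 5:F, 8:F. ✗
6: successors {4, 7}; Box q there: 4:F, 7:T. ✓
7: no successors, so Diamond Box q fails. ✗
8: successors {1, 2, 4, 6}; Box q there: 1:F, 2:F, 4:F, 6:F. ✗
— 2 worlds.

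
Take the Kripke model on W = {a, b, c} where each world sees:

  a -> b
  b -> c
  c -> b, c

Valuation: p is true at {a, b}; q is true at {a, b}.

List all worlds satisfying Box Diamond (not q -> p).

a: successors {b}; Diamond (not q -> p) there: b:F. ✗
b: successors {c}; Diamond (not q -> p) there: c:T. ✓
c: successors {b, c}; Diamond (not q -> p) there: b:F, c:T. ✗

{b}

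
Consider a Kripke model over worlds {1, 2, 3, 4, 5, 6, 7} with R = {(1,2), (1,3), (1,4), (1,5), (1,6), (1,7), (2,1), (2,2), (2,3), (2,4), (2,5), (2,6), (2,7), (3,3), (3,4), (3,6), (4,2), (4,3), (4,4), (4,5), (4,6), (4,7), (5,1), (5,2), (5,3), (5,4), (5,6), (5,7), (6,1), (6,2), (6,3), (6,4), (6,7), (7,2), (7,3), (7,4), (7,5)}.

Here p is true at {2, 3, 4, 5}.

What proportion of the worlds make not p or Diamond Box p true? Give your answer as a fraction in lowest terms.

1: not p is T, Diamond Box p is T. ✓
2: not p is F, Diamond Box p is T. ✓
3: not p is F, Diamond Box p is F. ✗
4: not p is F, Diamond Box p is T. ✓
5: not p is F, Diamond Box p is T. ✓
6: not p is T, Diamond Box p is T. ✓
7: not p is T, Diamond Box p is F. ✓
That's 6 of 7 worlds, so 6/7.

6/7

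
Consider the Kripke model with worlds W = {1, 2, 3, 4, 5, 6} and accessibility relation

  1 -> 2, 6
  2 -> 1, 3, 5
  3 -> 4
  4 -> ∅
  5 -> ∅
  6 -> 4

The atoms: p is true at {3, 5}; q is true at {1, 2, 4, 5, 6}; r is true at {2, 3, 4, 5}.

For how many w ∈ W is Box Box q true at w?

5

1: successors {2, 6}; Box q there: 2:F, 6:T. ✗
2: successors {1, 3, 5}; Box q there: 1:T, 3:T, 5:T. ✓
3: successors {4}; Box q there: 4:T. ✓
4: no successors, so Box Box q holds vacuously. ✓
5: no successors, so Box Box q holds vacuously. ✓
6: successors {4}; Box q there: 4:T. ✓
Satisfying worlds: {2, 3, 4, 5, 6}.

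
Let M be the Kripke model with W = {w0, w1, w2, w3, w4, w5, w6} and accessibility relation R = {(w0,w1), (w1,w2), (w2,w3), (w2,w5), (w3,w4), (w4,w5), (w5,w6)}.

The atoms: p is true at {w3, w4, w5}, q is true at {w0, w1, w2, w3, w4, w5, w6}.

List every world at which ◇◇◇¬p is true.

{w1, w3}

w0: successors {w1}; ◇◇¬p there: w1:F. ✗
w1: successors {w2}; ◇◇¬p there: w2:T. ✓
w2: successors {w3, w5}; ◇◇¬p there: w3:F, w5:F. ✗
w3: successors {w4}; ◇◇¬p there: w4:T. ✓
w4: successors {w5}; ◇◇¬p there: w5:F. ✗
w5: successors {w6}; ◇◇¬p there: w6:F. ✗
w6: no successors, so ◇◇◇¬p fails. ✗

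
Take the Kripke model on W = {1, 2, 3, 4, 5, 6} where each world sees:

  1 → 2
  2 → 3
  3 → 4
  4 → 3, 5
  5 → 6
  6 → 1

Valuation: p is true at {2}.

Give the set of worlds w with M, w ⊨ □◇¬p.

1: successors {2}; ◇¬p there: 2:T. ✓
2: successors {3}; ◇¬p there: 3:T. ✓
3: successors {4}; ◇¬p there: 4:T. ✓
4: successors {3, 5}; ◇¬p there: 3:T, 5:T. ✓
5: successors {6}; ◇¬p there: 6:T. ✓
6: successors {1}; ◇¬p there: 1:F. ✗

{1, 2, 3, 4, 5}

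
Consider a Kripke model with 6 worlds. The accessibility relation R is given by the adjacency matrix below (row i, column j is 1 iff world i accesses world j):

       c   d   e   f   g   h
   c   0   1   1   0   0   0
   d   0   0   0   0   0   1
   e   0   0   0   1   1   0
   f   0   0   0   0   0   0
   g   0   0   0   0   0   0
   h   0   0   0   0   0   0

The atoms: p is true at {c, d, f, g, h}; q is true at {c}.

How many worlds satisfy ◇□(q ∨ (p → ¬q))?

3

c: successors {d, e}; □(q ∨ (p → ¬q)) there: d:T, e:T. ✓
d: successors {h}; □(q ∨ (p → ¬q)) there: h:T. ✓
e: successors {f, g}; □(q ∨ (p → ¬q)) there: f:T, g:T. ✓
f: no successors, so ◇□(q ∨ (p → ¬q)) fails. ✗
g: no successors, so ◇□(q ∨ (p → ¬q)) fails. ✗
h: no successors, so ◇□(q ∨ (p → ¬q)) fails. ✗
Satisfying worlds: {c, d, e}.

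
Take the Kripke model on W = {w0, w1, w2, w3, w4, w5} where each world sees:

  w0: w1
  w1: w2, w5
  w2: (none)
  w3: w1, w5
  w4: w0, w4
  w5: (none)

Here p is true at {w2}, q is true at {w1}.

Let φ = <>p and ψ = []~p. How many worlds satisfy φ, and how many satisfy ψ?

1 and 5

For <>p:
w0: successors {w1}; p there: w1:F. ✗
w1: successors {w2, w5}; p there: w2:T, w5:F. ✓
w2: no successors, so <>p fails. ✗
w3: successors {w1, w5}; p there: w1:F, w5:F. ✗
w4: successors {w0, w4}; p there: w0:F, w4:F. ✗
w5: no successors, so <>p fails. ✗
— 1 world.
For []~p:
w0: successors {w1}; ~p there: w1:T. ✓
w1: successors {w2, w5}; ~p there: w2:F, w5:T. ✗
w2: no successors, so []~p holds vacuously. ✓
w3: successors {w1, w5}; ~p there: w1:T, w5:T. ✓
w4: successors {w0, w4}; ~p there: w0:T, w4:T. ✓
w5: no successors, so []~p holds vacuously. ✓
— 5 worlds.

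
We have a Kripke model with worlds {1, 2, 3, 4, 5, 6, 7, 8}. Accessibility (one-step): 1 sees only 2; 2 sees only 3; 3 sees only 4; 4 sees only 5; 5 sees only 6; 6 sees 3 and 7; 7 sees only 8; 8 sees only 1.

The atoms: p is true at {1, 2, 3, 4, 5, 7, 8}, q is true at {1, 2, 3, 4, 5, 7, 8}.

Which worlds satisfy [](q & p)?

{1, 2, 3, 4, 6, 7, 8}

1: successors {2}; q & p there: 2:T. ✓
2: successors {3}; q & p there: 3:T. ✓
3: successors {4}; q & p there: 4:T. ✓
4: successors {5}; q & p there: 5:T. ✓
5: successors {6}; q & p there: 6:F. ✗
6: successors {3, 7}; q & p there: 3:T, 7:T. ✓
7: successors {8}; q & p there: 8:T. ✓
8: successors {1}; q & p there: 1:T. ✓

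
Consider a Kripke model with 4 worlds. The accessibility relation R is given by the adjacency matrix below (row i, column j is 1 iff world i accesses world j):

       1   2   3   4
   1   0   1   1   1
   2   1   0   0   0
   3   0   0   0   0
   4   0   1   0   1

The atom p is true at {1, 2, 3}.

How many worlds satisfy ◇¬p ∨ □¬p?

3

1: ◇¬p is T, □¬p is F. ✓
2: ◇¬p is F, □¬p is F. ✗
3: ◇¬p is F, □¬p is T. ✓
4: ◇¬p is T, □¬p is F. ✓
Satisfying worlds: {1, 3, 4}.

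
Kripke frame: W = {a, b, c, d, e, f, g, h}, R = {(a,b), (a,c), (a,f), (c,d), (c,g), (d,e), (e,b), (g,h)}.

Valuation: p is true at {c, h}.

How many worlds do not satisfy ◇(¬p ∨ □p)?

a: successors {b, c, f}; ¬p ∨ □p there: b:T, c:F, f:T. ✓
b: no successors, so ◇(¬p ∨ □p) fails. ✗
c: successors {d, g}; ¬p ∨ □p there: d:T, g:T. ✓
d: successors {e}; ¬p ∨ □p there: e:T. ✓
e: successors {b}; ¬p ∨ □p there: b:T. ✓
f: no successors, so ◇(¬p ∨ □p) fails. ✗
g: successors {h}; ¬p ∨ □p there: h:T. ✓
h: no successors, so ◇(¬p ∨ □p) fails. ✗
Satisfying worlds: {a, c, d, e, g}.
So ◇(¬p ∨ □p) fails at the other 3 worlds.

3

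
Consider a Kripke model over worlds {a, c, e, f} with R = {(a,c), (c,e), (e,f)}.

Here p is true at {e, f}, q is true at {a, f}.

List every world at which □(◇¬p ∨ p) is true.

{c, e, f}

a: successors {c}; ◇¬p ∨ p there: c:F. ✗
c: successors {e}; ◇¬p ∨ p there: e:T. ✓
e: successors {f}; ◇¬p ∨ p there: f:T. ✓
f: no successors, so □(◇¬p ∨ p) holds vacuously. ✓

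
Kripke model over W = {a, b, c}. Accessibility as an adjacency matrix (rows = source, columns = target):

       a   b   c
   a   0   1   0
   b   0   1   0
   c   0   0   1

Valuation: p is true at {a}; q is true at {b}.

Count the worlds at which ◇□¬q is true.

1

a: successors {b}; □¬q there: b:F. ✗
b: successors {b}; □¬q there: b:F. ✗
c: successors {c}; □¬q there: c:T. ✓
Satisfying worlds: {c}.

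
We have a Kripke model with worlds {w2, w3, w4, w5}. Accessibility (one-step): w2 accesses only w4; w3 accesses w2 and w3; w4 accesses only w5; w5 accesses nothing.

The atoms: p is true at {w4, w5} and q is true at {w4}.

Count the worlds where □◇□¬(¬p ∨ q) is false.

w2: successors {w4}; ◇□¬(¬p ∨ q) there: w4:T. ✓
w3: successors {w2, w3}; ◇□¬(¬p ∨ q) there: w2:T, w3:F. ✗
w4: successors {w5}; ◇□¬(¬p ∨ q) there: w5:F. ✗
w5: no successors, so □◇□¬(¬p ∨ q) holds vacuously. ✓
Satisfying worlds: {w2, w5}.
So □◇□¬(¬p ∨ q) fails at the other 2 worlds.

2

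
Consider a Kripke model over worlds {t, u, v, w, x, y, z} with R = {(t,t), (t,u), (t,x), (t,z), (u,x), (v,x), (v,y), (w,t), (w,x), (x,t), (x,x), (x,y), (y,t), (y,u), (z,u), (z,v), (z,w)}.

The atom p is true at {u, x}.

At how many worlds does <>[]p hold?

3

t: successors {t, u, x, z}; []p there: t:F, u:T, x:F, z:F. ✓
u: successors {x}; []p there: x:F. ✗
v: successors {x, y}; []p there: x:F, y:F. ✗
w: successors {t, x}; []p there: t:F, x:F. ✗
x: successors {t, x, y}; []p there: t:F, x:F, y:F. ✗
y: successors {t, u}; []p there: t:F, u:T. ✓
z: successors {u, v, w}; []p there: u:T, v:F, w:F. ✓
Satisfying worlds: {t, y, z}.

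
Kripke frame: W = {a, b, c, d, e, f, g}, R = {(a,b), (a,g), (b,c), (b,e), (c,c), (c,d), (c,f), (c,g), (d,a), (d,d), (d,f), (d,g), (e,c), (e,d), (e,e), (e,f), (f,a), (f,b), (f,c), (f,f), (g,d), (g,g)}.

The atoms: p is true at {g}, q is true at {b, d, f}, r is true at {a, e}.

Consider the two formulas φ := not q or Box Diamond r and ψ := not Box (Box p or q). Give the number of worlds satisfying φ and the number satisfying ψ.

For not q or Box Diamond r:
a: not q is T, Box Diamond r is F. ✓
b: not q is F, Box Diamond r is F. ✗
c: not q is T, Box Diamond r is F. ✓
d: not q is F, Box Diamond r is F. ✗
e: not q is T, Box Diamond r is F. ✓
f: not q is F, Box Diamond r is F. ✗
g: not q is T, Box Diamond r is F. ✓
— 4 worlds.
For not Box (Box p or q):
a: Box (Box p or q) is F. ✓
b: Box (Box p or q) is F. ✓
c: Box (Box p or q) is F. ✓
d: Box (Box p or q) is F. ✓
e: Box (Box p or q) is F. ✓
f: Box (Box p or q) is F. ✓
g: Box (Box p or q) is F. ✓
— 7 worlds.

4 and 7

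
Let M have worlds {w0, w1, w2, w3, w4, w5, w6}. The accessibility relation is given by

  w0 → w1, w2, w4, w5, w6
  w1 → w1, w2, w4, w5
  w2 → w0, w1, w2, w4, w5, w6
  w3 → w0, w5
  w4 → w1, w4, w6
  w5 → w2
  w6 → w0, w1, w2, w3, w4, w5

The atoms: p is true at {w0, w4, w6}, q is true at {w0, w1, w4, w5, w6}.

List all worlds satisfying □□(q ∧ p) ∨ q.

{w0, w1, w4, w5, w6}

w0: □□(q ∧ p) is F, q is T. ✓
w1: □□(q ∧ p) is F, q is T. ✓
w2: □□(q ∧ p) is F, q is F. ✗
w3: □□(q ∧ p) is F, q is F. ✗
w4: □□(q ∧ p) is F, q is T. ✓
w5: □□(q ∧ p) is F, q is T. ✓
w6: □□(q ∧ p) is F, q is T. ✓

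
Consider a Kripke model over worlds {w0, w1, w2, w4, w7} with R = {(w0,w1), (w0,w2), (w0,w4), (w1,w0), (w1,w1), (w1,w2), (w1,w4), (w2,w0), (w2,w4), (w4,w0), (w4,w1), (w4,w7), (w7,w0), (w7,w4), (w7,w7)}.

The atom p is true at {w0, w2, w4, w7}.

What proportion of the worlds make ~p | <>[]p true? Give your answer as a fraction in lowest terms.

w0: ~p is F, <>[]p is T. ✓
w1: ~p is T, <>[]p is T. ✓
w2: ~p is F, <>[]p is F. ✗
w4: ~p is F, <>[]p is T. ✓
w7: ~p is F, <>[]p is T. ✓
That's 4 of 5 worlds, so 4/5.

4/5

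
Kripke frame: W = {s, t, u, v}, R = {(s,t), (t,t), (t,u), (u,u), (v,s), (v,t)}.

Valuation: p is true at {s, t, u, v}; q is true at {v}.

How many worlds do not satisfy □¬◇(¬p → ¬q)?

s: successors {t}; ¬◇(¬p → ¬q) there: t:F. ✗
t: successors {t, u}; ¬◇(¬p → ¬q) there: t:F, u:F. ✗
u: successors {u}; ¬◇(¬p → ¬q) there: u:F. ✗
v: successors {s, t}; ¬◇(¬p → ¬q) there: s:F, t:F. ✗
Satisfying worlds: ∅.
So □¬◇(¬p → ¬q) fails at the other 4 worlds.

4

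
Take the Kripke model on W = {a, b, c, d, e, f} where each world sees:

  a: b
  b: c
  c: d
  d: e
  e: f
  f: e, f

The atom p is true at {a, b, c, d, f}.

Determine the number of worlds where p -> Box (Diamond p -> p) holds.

a: p is T, Box (Diamond p -> p) is T. ✓
b: p is T, Box (Diamond p -> p) is T. ✓
c: p is T, Box (Diamond p -> p) is T. ✓
d: p is T, Box (Diamond p -> p) is F. ✗
e: p is F, Box (Diamond p -> p) is T. ✓
f: p is T, Box (Diamond p -> p) is F. ✗
Satisfying worlds: {a, b, c, e}.

4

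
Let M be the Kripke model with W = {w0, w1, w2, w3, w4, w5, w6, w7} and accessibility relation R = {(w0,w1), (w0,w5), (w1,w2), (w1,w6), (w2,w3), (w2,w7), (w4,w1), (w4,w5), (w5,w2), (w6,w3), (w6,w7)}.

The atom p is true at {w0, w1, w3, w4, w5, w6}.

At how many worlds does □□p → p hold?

6

w0: □□p is F, p is T. ✓
w1: □□p is F, p is T. ✓
w2: □□p is T, p is F. ✗
w3: □□p is T, p is T. ✓
w4: □□p is F, p is T. ✓
w5: □□p is F, p is T. ✓
w6: □□p is T, p is T. ✓
w7: □□p is T, p is F. ✗
Satisfying worlds: {w0, w1, w3, w4, w5, w6}.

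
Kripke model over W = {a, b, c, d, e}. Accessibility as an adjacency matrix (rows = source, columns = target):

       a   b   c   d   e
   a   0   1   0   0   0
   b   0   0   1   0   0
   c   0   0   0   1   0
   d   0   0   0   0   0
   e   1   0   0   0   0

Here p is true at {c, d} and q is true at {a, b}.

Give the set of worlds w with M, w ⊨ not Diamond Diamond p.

{c, d, e}

a: Diamond Diamond p is T. ✗
b: Diamond Diamond p is T. ✗
c: Diamond Diamond p is F. ✓
d: Diamond Diamond p is F. ✓
e: Diamond Diamond p is F. ✓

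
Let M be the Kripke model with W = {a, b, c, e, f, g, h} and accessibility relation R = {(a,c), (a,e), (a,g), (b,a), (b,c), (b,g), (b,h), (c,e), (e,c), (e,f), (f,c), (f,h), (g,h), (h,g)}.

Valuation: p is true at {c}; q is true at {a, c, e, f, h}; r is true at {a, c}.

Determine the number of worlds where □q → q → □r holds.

a: □q is F, q → □r is F. ✓
b: □q is F, q → □r is T. ✓
c: □q is T, q → □r is F. ✗
e: □q is T, q → □r is F. ✗
f: □q is T, q → □r is F. ✗
g: □q is T, q → □r is T. ✓
h: □q is F, q → □r is F. ✓
Satisfying worlds: {a, b, g, h}.

4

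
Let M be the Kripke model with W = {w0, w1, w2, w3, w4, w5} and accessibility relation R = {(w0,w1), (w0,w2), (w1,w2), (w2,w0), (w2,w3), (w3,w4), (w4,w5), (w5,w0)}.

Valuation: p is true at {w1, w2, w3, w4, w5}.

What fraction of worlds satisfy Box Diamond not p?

1/3

w0: successors {w1, w2}; Diamond not p there: w1:F, w2:T. ✗
w1: successors {w2}; Diamond not p there: w2:T. ✓
w2: successors {w0, w3}; Diamond not p there: w0:F, w3:F. ✗
w3: successors {w4}; Diamond not p there: w4:F. ✗
w4: successors {w5}; Diamond not p there: w5:T. ✓
w5: successors {w0}; Diamond not p there: w0:F. ✗
That's 2 of 6 worlds, so 2/6 = 1/3.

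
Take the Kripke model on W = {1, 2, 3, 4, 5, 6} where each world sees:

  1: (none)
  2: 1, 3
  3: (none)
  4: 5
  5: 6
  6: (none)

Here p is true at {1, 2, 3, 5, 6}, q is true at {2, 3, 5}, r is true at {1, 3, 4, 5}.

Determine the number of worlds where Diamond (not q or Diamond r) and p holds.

2

1: Diamond (not q or Diamond r) is F, p is T. ✗
2: Diamond (not q or Diamond r) is T, p is T. ✓
3: Diamond (not q or Diamond r) is F, p is T. ✗
4: Diamond (not q or Diamond r) is F, p is F. ✗
5: Diamond (not q or Diamond r) is T, p is T. ✓
6: Diamond (not q or Diamond r) is F, p is T. ✗
Satisfying worlds: {2, 5}.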